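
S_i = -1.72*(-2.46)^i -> [-1.72, 4.23, -10.41, 25.61, -62.99]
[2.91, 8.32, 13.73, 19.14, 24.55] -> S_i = 2.91 + 5.41*i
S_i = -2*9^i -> [-2, -18, -162, -1458, -13122]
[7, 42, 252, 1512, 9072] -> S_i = 7*6^i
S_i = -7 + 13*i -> [-7, 6, 19, 32, 45]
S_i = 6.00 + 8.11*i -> [6.0, 14.11, 22.22, 30.33, 38.44]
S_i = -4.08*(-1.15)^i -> [-4.08, 4.69, -5.4, 6.21, -7.14]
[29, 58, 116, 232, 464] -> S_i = 29*2^i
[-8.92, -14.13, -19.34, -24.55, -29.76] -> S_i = -8.92 + -5.21*i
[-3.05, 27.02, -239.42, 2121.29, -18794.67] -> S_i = -3.05*(-8.86)^i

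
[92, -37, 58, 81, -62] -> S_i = Random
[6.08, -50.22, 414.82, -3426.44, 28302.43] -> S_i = 6.08*(-8.26)^i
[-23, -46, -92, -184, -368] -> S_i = -23*2^i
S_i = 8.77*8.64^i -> [8.77, 75.77, 654.68, 5656.41, 48871.38]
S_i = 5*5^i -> [5, 25, 125, 625, 3125]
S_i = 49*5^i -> [49, 245, 1225, 6125, 30625]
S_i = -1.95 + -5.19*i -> [-1.95, -7.14, -12.33, -17.52, -22.71]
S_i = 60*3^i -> [60, 180, 540, 1620, 4860]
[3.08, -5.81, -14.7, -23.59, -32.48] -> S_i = 3.08 + -8.89*i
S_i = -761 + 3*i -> [-761, -758, -755, -752, -749]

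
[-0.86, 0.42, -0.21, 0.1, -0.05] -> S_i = -0.86*(-0.49)^i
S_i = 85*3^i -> [85, 255, 765, 2295, 6885]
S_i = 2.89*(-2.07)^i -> [2.89, -5.98, 12.38, -25.63, 53.06]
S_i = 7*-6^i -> [7, -42, 252, -1512, 9072]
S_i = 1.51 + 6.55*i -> [1.51, 8.06, 14.61, 21.16, 27.71]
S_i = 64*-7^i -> [64, -448, 3136, -21952, 153664]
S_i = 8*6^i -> [8, 48, 288, 1728, 10368]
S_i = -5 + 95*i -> [-5, 90, 185, 280, 375]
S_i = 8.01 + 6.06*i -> [8.01, 14.07, 20.13, 26.19, 32.25]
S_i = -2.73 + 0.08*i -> [-2.73, -2.65, -2.57, -2.49, -2.41]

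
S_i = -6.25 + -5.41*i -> [-6.25, -11.66, -17.07, -22.48, -27.89]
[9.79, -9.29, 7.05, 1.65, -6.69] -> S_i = Random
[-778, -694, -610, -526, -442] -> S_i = -778 + 84*i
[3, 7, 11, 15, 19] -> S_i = 3 + 4*i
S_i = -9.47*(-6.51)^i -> [-9.47, 61.65, -401.34, 2612.72, -17008.81]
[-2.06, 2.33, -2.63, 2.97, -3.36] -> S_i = -2.06*(-1.13)^i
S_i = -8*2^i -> [-8, -16, -32, -64, -128]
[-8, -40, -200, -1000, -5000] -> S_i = -8*5^i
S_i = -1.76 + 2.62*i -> [-1.76, 0.86, 3.48, 6.1, 8.72]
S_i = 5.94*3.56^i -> [5.94, 21.15, 75.28, 268.0, 954.08]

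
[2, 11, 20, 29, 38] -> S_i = 2 + 9*i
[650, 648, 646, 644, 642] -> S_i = 650 + -2*i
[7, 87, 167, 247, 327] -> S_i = 7 + 80*i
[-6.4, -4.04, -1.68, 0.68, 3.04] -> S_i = -6.40 + 2.36*i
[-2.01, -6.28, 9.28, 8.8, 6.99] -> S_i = Random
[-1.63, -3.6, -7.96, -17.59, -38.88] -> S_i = -1.63*2.21^i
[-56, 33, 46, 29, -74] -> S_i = Random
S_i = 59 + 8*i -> [59, 67, 75, 83, 91]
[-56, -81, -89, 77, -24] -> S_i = Random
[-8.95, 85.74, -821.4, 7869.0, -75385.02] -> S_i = -8.95*(-9.58)^i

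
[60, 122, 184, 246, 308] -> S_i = 60 + 62*i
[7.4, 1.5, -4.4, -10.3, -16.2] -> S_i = 7.40 + -5.90*i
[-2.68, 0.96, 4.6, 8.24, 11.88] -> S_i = -2.68 + 3.64*i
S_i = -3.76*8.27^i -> [-3.76, -31.1, -257.16, -2126.69, -17587.73]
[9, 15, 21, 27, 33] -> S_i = 9 + 6*i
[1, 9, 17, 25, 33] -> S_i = 1 + 8*i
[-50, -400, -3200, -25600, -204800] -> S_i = -50*8^i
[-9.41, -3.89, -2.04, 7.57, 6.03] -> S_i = Random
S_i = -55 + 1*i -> [-55, -54, -53, -52, -51]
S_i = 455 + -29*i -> [455, 426, 397, 368, 339]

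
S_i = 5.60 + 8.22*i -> [5.6, 13.82, 22.04, 30.26, 38.48]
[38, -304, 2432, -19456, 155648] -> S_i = 38*-8^i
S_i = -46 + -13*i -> [-46, -59, -72, -85, -98]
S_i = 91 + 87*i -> [91, 178, 265, 352, 439]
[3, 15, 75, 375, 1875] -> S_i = 3*5^i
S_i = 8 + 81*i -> [8, 89, 170, 251, 332]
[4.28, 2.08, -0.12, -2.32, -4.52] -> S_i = 4.28 + -2.20*i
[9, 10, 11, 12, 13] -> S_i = 9 + 1*i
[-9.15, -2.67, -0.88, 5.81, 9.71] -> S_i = Random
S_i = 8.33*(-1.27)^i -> [8.33, -10.58, 13.44, -17.06, 21.67]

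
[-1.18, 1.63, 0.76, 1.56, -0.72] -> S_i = Random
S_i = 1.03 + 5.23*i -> [1.03, 6.26, 11.49, 16.72, 21.95]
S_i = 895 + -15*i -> [895, 880, 865, 850, 835]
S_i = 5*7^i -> [5, 35, 245, 1715, 12005]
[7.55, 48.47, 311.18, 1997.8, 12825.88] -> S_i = 7.55*6.42^i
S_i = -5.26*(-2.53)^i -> [-5.26, 13.31, -33.67, 85.18, -215.51]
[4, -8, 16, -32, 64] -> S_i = 4*-2^i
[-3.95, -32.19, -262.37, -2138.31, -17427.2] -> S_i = -3.95*8.15^i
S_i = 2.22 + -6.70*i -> [2.22, -4.48, -11.18, -17.88, -24.58]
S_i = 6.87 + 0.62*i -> [6.87, 7.49, 8.11, 8.73, 9.35]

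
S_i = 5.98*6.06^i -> [5.98, 36.24, 219.61, 1330.82, 8064.76]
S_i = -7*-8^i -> [-7, 56, -448, 3584, -28672]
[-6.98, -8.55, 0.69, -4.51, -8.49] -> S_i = Random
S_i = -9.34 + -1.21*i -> [-9.34, -10.55, -11.76, -12.97, -14.18]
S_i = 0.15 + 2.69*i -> [0.15, 2.84, 5.53, 8.22, 10.91]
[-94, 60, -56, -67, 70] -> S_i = Random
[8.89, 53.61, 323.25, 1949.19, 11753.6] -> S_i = 8.89*6.03^i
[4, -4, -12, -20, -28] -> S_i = 4 + -8*i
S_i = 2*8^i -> [2, 16, 128, 1024, 8192]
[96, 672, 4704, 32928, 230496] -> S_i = 96*7^i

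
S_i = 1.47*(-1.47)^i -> [1.47, -2.16, 3.18, -4.67, 6.86]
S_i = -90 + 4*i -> [-90, -86, -82, -78, -74]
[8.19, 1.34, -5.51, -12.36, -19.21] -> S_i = 8.19 + -6.85*i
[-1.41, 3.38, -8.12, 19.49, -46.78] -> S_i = -1.41*(-2.40)^i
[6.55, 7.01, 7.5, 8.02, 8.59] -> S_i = 6.55*1.07^i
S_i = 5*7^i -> [5, 35, 245, 1715, 12005]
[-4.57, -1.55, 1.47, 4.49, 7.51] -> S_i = -4.57 + 3.02*i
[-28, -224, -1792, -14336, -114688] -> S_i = -28*8^i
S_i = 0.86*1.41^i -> [0.86, 1.21, 1.71, 2.41, 3.4]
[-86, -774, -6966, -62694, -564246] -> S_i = -86*9^i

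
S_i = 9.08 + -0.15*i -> [9.08, 8.93, 8.78, 8.63, 8.48]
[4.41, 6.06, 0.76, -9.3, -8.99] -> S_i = Random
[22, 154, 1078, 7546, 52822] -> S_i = 22*7^i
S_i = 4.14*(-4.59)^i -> [4.14, -19.0, 87.22, -400.35, 1837.6]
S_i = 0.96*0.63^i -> [0.96, 0.6, 0.38, 0.24, 0.15]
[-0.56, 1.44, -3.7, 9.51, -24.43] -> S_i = -0.56*(-2.57)^i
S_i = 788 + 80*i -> [788, 868, 948, 1028, 1108]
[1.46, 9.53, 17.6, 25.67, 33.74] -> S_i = 1.46 + 8.07*i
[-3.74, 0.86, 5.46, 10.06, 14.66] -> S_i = -3.74 + 4.60*i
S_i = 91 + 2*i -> [91, 93, 95, 97, 99]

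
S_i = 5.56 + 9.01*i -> [5.56, 14.57, 23.58, 32.59, 41.6]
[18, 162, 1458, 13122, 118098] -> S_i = 18*9^i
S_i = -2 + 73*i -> [-2, 71, 144, 217, 290]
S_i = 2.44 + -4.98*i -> [2.44, -2.54, -7.52, -12.5, -17.48]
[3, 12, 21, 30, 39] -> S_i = 3 + 9*i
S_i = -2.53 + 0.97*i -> [-2.53, -1.56, -0.59, 0.38, 1.35]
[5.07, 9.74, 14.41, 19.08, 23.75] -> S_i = 5.07 + 4.67*i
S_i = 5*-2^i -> [5, -10, 20, -40, 80]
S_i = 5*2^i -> [5, 10, 20, 40, 80]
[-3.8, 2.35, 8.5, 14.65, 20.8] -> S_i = -3.80 + 6.15*i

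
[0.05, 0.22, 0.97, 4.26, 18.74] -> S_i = 0.05*4.40^i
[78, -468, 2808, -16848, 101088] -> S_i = 78*-6^i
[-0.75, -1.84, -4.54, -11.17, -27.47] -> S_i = -0.75*2.46^i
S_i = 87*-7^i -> [87, -609, 4263, -29841, 208887]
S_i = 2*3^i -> [2, 6, 18, 54, 162]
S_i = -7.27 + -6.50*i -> [-7.27, -13.77, -20.27, -26.77, -33.27]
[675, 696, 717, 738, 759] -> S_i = 675 + 21*i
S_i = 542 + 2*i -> [542, 544, 546, 548, 550]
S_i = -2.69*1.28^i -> [-2.69, -3.44, -4.41, -5.64, -7.22]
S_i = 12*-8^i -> [12, -96, 768, -6144, 49152]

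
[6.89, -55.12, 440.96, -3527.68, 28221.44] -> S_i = 6.89*(-8.00)^i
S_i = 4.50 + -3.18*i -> [4.5, 1.32, -1.86, -5.04, -8.22]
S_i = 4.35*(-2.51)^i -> [4.35, -10.92, 27.41, -68.79, 172.66]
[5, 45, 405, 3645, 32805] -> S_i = 5*9^i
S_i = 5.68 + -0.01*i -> [5.68, 5.67, 5.66, 5.65, 5.64]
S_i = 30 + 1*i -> [30, 31, 32, 33, 34]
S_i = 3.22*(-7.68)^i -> [3.22, -24.73, 189.92, -1458.61, 11202.13]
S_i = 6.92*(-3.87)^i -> [6.92, -26.78, 103.64, -401.09, 1552.21]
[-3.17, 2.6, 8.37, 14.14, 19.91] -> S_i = -3.17 + 5.77*i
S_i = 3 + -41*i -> [3, -38, -79, -120, -161]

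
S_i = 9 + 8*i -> [9, 17, 25, 33, 41]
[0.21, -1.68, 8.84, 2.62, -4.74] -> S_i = Random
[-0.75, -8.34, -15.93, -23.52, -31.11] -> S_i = -0.75 + -7.59*i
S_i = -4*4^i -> [-4, -16, -64, -256, -1024]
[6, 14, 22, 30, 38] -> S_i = 6 + 8*i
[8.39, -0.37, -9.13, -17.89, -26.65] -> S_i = 8.39 + -8.76*i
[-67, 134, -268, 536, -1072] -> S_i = -67*-2^i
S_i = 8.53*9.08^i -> [8.53, 77.45, 703.27, 6385.67, 57981.9]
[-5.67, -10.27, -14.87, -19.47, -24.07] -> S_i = -5.67 + -4.60*i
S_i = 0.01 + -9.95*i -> [0.01, -9.94, -19.89, -29.84, -39.79]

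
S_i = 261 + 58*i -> [261, 319, 377, 435, 493]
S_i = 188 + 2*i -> [188, 190, 192, 194, 196]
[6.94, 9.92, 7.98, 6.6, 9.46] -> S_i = Random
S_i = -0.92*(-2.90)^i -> [-0.92, 2.67, -7.74, 22.44, -65.07]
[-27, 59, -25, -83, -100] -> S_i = Random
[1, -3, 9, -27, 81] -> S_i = 1*-3^i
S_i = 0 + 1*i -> [0, 1, 2, 3, 4]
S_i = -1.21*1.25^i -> [-1.21, -1.51, -1.89, -2.36, -2.95]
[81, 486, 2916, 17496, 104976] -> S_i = 81*6^i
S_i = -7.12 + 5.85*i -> [-7.12, -1.27, 4.58, 10.43, 16.28]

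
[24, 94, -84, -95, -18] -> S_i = Random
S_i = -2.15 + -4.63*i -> [-2.15, -6.78, -11.41, -16.04, -20.67]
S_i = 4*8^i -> [4, 32, 256, 2048, 16384]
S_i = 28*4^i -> [28, 112, 448, 1792, 7168]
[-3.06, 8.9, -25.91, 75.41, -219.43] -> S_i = -3.06*(-2.91)^i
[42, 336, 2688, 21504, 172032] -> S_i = 42*8^i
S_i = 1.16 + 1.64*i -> [1.16, 2.8, 4.44, 6.08, 7.72]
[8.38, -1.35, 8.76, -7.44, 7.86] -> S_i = Random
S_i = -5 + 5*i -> [-5, 0, 5, 10, 15]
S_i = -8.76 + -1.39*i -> [-8.76, -10.15, -11.54, -12.93, -14.32]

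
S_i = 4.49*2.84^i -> [4.49, 12.75, 36.21, 102.85, 292.09]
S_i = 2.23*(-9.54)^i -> [2.23, -21.27, 202.96, -1936.2, 18471.34]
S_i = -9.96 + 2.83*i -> [-9.96, -7.13, -4.3, -1.47, 1.36]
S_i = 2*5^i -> [2, 10, 50, 250, 1250]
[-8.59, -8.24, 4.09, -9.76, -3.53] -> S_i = Random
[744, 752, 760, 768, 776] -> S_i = 744 + 8*i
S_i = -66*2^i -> [-66, -132, -264, -528, -1056]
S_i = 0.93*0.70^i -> [0.93, 0.65, 0.46, 0.32, 0.22]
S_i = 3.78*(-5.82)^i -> [3.78, -22.0, 128.04, -745.18, 4336.94]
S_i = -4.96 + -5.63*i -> [-4.96, -10.59, -16.22, -21.85, -27.48]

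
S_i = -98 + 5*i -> [-98, -93, -88, -83, -78]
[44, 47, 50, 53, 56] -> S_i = 44 + 3*i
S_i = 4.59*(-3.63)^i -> [4.59, -16.66, 60.48, -219.55, 796.96]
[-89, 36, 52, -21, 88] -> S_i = Random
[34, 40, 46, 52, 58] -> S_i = 34 + 6*i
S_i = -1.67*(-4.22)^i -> [-1.67, 7.05, -29.74, 125.5, -529.62]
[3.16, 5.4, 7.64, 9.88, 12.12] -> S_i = 3.16 + 2.24*i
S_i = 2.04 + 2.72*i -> [2.04, 4.76, 7.48, 10.2, 12.92]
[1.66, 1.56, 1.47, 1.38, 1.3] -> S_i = 1.66*0.94^i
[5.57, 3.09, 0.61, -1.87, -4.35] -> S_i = 5.57 + -2.48*i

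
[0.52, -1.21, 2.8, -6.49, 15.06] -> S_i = 0.52*(-2.32)^i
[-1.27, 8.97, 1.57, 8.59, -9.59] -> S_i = Random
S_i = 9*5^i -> [9, 45, 225, 1125, 5625]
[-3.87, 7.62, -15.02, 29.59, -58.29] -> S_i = -3.87*(-1.97)^i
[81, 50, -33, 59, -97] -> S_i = Random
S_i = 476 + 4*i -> [476, 480, 484, 488, 492]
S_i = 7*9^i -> [7, 63, 567, 5103, 45927]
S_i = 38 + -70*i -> [38, -32, -102, -172, -242]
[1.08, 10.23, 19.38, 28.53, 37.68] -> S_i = 1.08 + 9.15*i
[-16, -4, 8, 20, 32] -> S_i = -16 + 12*i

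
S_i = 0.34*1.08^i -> [0.34, 0.37, 0.4, 0.43, 0.46]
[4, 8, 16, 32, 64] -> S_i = 4*2^i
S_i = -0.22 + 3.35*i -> [-0.22, 3.13, 6.48, 9.83, 13.18]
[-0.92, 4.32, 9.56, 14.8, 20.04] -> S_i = -0.92 + 5.24*i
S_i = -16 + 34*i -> [-16, 18, 52, 86, 120]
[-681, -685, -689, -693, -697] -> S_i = -681 + -4*i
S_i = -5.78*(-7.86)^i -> [-5.78, 45.43, -357.09, 2806.7, -22060.64]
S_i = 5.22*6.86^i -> [5.22, 35.81, 245.65, 1685.17, 11560.24]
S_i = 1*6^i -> [1, 6, 36, 216, 1296]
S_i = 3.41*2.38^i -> [3.41, 8.12, 19.32, 45.97, 109.41]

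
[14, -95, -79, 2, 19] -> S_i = Random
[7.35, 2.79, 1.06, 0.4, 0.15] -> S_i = 7.35*0.38^i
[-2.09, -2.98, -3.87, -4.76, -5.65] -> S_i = -2.09 + -0.89*i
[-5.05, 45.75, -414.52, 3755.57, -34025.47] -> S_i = -5.05*(-9.06)^i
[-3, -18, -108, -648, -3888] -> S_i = -3*6^i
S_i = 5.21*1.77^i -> [5.21, 9.22, 16.32, 28.89, 51.14]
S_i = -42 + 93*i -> [-42, 51, 144, 237, 330]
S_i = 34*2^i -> [34, 68, 136, 272, 544]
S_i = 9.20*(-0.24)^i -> [9.2, -2.21, 0.53, -0.13, 0.03]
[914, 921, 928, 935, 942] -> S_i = 914 + 7*i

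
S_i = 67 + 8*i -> [67, 75, 83, 91, 99]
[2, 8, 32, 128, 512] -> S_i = 2*4^i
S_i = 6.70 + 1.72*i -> [6.7, 8.42, 10.14, 11.86, 13.58]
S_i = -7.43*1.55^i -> [-7.43, -11.52, -17.85, -27.67, -42.89]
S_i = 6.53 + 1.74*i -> [6.53, 8.27, 10.01, 11.75, 13.49]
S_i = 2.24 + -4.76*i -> [2.24, -2.52, -7.28, -12.04, -16.8]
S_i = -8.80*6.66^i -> [-8.8, -58.61, -390.33, -2599.59, -17313.29]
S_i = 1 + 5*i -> [1, 6, 11, 16, 21]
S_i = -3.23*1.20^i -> [-3.23, -3.88, -4.65, -5.58, -6.7]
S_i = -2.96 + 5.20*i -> [-2.96, 2.24, 7.44, 12.64, 17.84]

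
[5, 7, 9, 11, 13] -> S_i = 5 + 2*i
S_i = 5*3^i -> [5, 15, 45, 135, 405]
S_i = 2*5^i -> [2, 10, 50, 250, 1250]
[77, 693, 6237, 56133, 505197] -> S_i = 77*9^i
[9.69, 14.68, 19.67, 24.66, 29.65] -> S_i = 9.69 + 4.99*i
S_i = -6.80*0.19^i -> [-6.8, -1.29, -0.25, -0.05, -0.01]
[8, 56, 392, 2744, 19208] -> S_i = 8*7^i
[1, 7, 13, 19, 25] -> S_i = 1 + 6*i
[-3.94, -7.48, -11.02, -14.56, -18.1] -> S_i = -3.94 + -3.54*i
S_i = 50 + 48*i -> [50, 98, 146, 194, 242]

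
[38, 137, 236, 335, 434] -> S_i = 38 + 99*i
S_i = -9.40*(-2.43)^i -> [-9.4, 22.84, -55.51, 134.88, -327.76]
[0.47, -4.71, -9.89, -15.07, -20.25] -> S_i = 0.47 + -5.18*i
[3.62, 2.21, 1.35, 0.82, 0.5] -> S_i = 3.62*0.61^i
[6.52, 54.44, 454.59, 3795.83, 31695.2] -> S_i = 6.52*8.35^i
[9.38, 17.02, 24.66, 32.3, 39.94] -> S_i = 9.38 + 7.64*i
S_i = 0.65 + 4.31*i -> [0.65, 4.96, 9.27, 13.58, 17.89]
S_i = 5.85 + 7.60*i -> [5.85, 13.45, 21.05, 28.65, 36.25]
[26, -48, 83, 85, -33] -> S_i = Random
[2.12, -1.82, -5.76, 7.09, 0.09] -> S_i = Random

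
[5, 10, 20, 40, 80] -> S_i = 5*2^i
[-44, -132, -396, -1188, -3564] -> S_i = -44*3^i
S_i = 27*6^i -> [27, 162, 972, 5832, 34992]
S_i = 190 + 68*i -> [190, 258, 326, 394, 462]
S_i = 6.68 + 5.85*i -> [6.68, 12.53, 18.38, 24.23, 30.08]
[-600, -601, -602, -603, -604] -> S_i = -600 + -1*i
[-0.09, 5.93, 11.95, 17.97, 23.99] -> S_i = -0.09 + 6.02*i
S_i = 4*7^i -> [4, 28, 196, 1372, 9604]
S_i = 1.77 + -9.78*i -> [1.77, -8.01, -17.79, -27.57, -37.35]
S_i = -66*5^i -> [-66, -330, -1650, -8250, -41250]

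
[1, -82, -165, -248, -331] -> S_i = 1 + -83*i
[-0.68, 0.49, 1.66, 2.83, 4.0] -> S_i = -0.68 + 1.17*i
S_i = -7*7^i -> [-7, -49, -343, -2401, -16807]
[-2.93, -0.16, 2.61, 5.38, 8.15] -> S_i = -2.93 + 2.77*i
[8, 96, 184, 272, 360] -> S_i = 8 + 88*i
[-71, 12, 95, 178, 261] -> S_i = -71 + 83*i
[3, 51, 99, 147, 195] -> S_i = 3 + 48*i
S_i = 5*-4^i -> [5, -20, 80, -320, 1280]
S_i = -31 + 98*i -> [-31, 67, 165, 263, 361]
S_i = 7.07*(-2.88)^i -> [7.07, -20.36, 58.64, -168.89, 486.4]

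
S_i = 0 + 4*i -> [0, 4, 8, 12, 16]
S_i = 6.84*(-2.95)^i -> [6.84, -20.18, 59.53, -175.6, 518.02]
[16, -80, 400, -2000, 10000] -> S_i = 16*-5^i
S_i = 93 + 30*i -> [93, 123, 153, 183, 213]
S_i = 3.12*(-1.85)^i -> [3.12, -5.77, 10.68, -19.75, 36.55]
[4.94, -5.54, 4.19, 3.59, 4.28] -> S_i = Random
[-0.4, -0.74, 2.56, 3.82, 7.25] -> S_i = Random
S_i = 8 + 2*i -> [8, 10, 12, 14, 16]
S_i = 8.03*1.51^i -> [8.03, 12.13, 18.31, 27.65, 41.75]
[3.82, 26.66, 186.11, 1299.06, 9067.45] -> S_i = 3.82*6.98^i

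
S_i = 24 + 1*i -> [24, 25, 26, 27, 28]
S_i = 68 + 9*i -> [68, 77, 86, 95, 104]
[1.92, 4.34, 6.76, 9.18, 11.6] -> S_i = 1.92 + 2.42*i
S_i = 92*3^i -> [92, 276, 828, 2484, 7452]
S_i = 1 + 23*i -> [1, 24, 47, 70, 93]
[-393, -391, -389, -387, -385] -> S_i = -393 + 2*i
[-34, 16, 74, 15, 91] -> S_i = Random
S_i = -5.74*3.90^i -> [-5.74, -22.39, -87.31, -340.49, -1327.92]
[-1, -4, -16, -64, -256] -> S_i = -1*4^i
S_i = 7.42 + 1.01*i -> [7.42, 8.43, 9.44, 10.45, 11.46]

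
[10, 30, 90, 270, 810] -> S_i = 10*3^i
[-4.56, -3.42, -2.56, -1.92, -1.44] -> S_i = -4.56*0.75^i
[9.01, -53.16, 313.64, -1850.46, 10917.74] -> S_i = 9.01*(-5.90)^i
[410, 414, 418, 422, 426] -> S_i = 410 + 4*i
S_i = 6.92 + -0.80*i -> [6.92, 6.12, 5.32, 4.52, 3.72]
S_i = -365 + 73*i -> [-365, -292, -219, -146, -73]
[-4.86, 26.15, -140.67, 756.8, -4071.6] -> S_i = -4.86*(-5.38)^i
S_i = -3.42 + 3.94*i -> [-3.42, 0.52, 4.46, 8.4, 12.34]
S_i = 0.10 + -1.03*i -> [0.1, -0.93, -1.96, -2.99, -4.02]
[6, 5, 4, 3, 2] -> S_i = 6 + -1*i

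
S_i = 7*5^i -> [7, 35, 175, 875, 4375]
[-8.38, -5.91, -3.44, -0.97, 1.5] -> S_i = -8.38 + 2.47*i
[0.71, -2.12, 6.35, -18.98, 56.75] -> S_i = 0.71*(-2.99)^i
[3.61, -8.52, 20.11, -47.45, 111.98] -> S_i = 3.61*(-2.36)^i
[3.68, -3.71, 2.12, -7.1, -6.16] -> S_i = Random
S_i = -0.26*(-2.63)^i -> [-0.26, 0.68, -1.8, 4.73, -12.44]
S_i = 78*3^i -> [78, 234, 702, 2106, 6318]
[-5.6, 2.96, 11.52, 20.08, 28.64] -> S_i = -5.60 + 8.56*i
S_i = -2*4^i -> [-2, -8, -32, -128, -512]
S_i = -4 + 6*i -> [-4, 2, 8, 14, 20]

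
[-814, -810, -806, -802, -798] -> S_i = -814 + 4*i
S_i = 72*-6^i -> [72, -432, 2592, -15552, 93312]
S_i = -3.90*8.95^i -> [-3.9, -34.9, -312.4, -2795.98, -25024.0]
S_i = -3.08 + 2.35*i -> [-3.08, -0.73, 1.62, 3.97, 6.32]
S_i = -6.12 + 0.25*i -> [-6.12, -5.87, -5.62, -5.37, -5.12]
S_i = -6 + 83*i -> [-6, 77, 160, 243, 326]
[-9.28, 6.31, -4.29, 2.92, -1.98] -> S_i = -9.28*(-0.68)^i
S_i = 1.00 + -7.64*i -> [1.0, -6.64, -14.28, -21.92, -29.56]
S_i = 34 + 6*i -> [34, 40, 46, 52, 58]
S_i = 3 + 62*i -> [3, 65, 127, 189, 251]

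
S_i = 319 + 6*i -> [319, 325, 331, 337, 343]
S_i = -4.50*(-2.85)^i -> [-4.5, 12.82, -36.55, 104.17, -296.89]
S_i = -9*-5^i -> [-9, 45, -225, 1125, -5625]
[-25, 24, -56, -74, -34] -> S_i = Random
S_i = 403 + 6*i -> [403, 409, 415, 421, 427]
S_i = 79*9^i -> [79, 711, 6399, 57591, 518319]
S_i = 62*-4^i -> [62, -248, 992, -3968, 15872]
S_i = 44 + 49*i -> [44, 93, 142, 191, 240]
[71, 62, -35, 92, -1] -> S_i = Random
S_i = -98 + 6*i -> [-98, -92, -86, -80, -74]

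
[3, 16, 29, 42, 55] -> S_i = 3 + 13*i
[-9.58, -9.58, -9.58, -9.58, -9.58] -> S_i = -9.58*1.00^i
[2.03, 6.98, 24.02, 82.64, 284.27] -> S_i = 2.03*3.44^i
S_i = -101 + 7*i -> [-101, -94, -87, -80, -73]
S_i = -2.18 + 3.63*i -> [-2.18, 1.45, 5.08, 8.71, 12.34]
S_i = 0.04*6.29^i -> [0.04, 0.25, 1.58, 9.95, 62.61]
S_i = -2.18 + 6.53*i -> [-2.18, 4.35, 10.88, 17.41, 23.94]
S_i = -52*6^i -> [-52, -312, -1872, -11232, -67392]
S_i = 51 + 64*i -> [51, 115, 179, 243, 307]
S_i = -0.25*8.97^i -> [-0.25, -2.24, -20.12, -180.43, -1618.49]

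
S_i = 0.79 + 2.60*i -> [0.79, 3.39, 5.99, 8.59, 11.19]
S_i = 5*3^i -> [5, 15, 45, 135, 405]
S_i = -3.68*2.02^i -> [-3.68, -7.43, -15.02, -30.33, -61.27]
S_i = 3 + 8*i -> [3, 11, 19, 27, 35]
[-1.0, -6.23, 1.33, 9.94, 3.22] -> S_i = Random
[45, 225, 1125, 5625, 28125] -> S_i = 45*5^i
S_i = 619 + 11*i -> [619, 630, 641, 652, 663]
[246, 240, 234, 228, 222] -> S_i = 246 + -6*i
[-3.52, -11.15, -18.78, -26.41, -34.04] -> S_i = -3.52 + -7.63*i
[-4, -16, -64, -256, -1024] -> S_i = -4*4^i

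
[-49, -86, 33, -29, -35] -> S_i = Random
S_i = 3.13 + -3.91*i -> [3.13, -0.78, -4.69, -8.6, -12.51]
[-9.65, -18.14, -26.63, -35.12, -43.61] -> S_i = -9.65 + -8.49*i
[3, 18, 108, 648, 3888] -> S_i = 3*6^i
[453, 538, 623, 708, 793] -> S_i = 453 + 85*i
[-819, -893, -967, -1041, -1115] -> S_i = -819 + -74*i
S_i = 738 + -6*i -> [738, 732, 726, 720, 714]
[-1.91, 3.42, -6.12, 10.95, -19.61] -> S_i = -1.91*(-1.79)^i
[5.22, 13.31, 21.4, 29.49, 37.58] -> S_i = 5.22 + 8.09*i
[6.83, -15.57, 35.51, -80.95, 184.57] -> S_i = 6.83*(-2.28)^i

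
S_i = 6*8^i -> [6, 48, 384, 3072, 24576]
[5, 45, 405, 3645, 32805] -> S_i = 5*9^i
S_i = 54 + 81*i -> [54, 135, 216, 297, 378]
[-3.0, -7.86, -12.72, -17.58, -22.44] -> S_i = -3.00 + -4.86*i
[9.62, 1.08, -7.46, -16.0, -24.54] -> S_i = 9.62 + -8.54*i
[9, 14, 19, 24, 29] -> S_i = 9 + 5*i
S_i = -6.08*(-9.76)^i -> [-6.08, 59.34, -579.17, 5652.66, -55169.98]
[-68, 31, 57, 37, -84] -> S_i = Random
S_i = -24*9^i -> [-24, -216, -1944, -17496, -157464]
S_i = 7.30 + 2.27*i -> [7.3, 9.57, 11.84, 14.11, 16.38]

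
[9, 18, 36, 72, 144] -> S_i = 9*2^i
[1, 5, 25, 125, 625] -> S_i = 1*5^i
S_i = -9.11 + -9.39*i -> [-9.11, -18.5, -27.89, -37.28, -46.67]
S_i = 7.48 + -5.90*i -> [7.48, 1.58, -4.32, -10.22, -16.12]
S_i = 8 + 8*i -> [8, 16, 24, 32, 40]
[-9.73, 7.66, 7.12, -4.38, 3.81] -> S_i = Random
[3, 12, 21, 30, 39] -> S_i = 3 + 9*i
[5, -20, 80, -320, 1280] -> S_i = 5*-4^i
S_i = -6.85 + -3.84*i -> [-6.85, -10.69, -14.53, -18.37, -22.21]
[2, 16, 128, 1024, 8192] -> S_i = 2*8^i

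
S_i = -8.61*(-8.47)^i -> [-8.61, 72.93, -617.69, 5231.83, -44313.58]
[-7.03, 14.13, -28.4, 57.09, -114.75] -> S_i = -7.03*(-2.01)^i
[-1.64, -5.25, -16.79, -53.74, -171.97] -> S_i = -1.64*3.20^i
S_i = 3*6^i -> [3, 18, 108, 648, 3888]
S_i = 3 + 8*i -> [3, 11, 19, 27, 35]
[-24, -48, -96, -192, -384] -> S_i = -24*2^i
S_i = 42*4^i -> [42, 168, 672, 2688, 10752]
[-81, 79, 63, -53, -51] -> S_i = Random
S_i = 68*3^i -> [68, 204, 612, 1836, 5508]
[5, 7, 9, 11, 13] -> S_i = 5 + 2*i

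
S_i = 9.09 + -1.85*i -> [9.09, 7.24, 5.39, 3.54, 1.69]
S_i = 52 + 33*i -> [52, 85, 118, 151, 184]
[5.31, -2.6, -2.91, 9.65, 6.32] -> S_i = Random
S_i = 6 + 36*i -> [6, 42, 78, 114, 150]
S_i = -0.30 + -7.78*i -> [-0.3, -8.08, -15.86, -23.64, -31.42]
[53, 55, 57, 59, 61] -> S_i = 53 + 2*i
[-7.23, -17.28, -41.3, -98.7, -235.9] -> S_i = -7.23*2.39^i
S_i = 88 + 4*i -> [88, 92, 96, 100, 104]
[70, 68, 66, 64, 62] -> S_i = 70 + -2*i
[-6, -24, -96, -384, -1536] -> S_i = -6*4^i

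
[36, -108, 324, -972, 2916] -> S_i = 36*-3^i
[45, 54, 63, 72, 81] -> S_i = 45 + 9*i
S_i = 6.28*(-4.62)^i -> [6.28, -29.01, 134.04, -619.28, 2861.06]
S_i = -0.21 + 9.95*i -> [-0.21, 9.74, 19.69, 29.64, 39.59]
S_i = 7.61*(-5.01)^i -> [7.61, -38.13, 191.01, -956.97, 4794.41]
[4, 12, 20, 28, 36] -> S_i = 4 + 8*i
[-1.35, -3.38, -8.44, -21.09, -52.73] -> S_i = -1.35*2.50^i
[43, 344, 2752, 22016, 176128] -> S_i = 43*8^i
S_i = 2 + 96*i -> [2, 98, 194, 290, 386]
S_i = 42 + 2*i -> [42, 44, 46, 48, 50]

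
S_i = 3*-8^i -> [3, -24, 192, -1536, 12288]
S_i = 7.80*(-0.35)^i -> [7.8, -2.73, 0.96, -0.33, 0.12]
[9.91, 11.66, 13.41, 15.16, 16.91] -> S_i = 9.91 + 1.75*i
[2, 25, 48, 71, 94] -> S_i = 2 + 23*i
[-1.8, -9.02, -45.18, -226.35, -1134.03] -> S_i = -1.80*5.01^i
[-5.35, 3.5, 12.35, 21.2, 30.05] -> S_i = -5.35 + 8.85*i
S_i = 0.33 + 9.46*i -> [0.33, 9.79, 19.25, 28.71, 38.17]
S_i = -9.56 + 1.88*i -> [-9.56, -7.68, -5.8, -3.92, -2.04]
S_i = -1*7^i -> [-1, -7, -49, -343, -2401]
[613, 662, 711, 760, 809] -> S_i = 613 + 49*i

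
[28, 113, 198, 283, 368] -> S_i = 28 + 85*i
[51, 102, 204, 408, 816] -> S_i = 51*2^i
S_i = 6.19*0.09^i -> [6.19, 0.56, 0.05, 0.0, 0.0]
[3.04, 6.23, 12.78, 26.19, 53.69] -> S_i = 3.04*2.05^i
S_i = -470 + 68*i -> [-470, -402, -334, -266, -198]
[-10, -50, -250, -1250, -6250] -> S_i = -10*5^i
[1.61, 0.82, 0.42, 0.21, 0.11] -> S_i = 1.61*0.51^i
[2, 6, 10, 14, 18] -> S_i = 2 + 4*i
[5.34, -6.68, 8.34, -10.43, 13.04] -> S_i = 5.34*(-1.25)^i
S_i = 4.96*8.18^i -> [4.96, 40.57, 331.89, 2714.82, 22207.26]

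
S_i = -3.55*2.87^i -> [-3.55, -10.19, -29.24, -83.92, -240.86]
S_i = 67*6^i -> [67, 402, 2412, 14472, 86832]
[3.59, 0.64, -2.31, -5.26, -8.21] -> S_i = 3.59 + -2.95*i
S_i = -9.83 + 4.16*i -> [-9.83, -5.67, -1.51, 2.65, 6.81]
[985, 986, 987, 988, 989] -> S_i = 985 + 1*i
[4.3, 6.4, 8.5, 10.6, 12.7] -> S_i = 4.30 + 2.10*i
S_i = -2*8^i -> [-2, -16, -128, -1024, -8192]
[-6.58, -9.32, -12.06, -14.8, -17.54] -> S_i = -6.58 + -2.74*i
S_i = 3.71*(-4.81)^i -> [3.71, -17.85, 85.83, -412.87, 1985.89]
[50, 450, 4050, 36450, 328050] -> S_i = 50*9^i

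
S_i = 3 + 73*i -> [3, 76, 149, 222, 295]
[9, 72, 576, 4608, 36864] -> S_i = 9*8^i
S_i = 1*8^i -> [1, 8, 64, 512, 4096]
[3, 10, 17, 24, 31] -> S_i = 3 + 7*i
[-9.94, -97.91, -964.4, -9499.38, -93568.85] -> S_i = -9.94*9.85^i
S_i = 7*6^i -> [7, 42, 252, 1512, 9072]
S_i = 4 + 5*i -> [4, 9, 14, 19, 24]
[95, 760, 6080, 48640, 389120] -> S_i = 95*8^i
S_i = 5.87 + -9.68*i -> [5.87, -3.81, -13.49, -23.17, -32.85]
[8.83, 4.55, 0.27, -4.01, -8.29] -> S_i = 8.83 + -4.28*i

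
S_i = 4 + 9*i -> [4, 13, 22, 31, 40]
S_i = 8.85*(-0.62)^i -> [8.85, -5.49, 3.4, -2.11, 1.31]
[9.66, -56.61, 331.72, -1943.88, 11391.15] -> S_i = 9.66*(-5.86)^i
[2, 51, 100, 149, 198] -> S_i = 2 + 49*i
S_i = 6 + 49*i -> [6, 55, 104, 153, 202]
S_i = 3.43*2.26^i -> [3.43, 7.75, 17.52, 39.59, 89.48]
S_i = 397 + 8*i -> [397, 405, 413, 421, 429]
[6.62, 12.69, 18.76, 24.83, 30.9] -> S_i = 6.62 + 6.07*i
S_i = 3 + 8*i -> [3, 11, 19, 27, 35]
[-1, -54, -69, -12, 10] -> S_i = Random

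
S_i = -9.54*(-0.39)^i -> [-9.54, 3.72, -1.45, 0.57, -0.22]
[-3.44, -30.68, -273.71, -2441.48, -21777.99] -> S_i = -3.44*8.92^i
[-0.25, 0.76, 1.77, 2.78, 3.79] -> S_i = -0.25 + 1.01*i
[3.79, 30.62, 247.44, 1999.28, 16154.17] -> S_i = 3.79*8.08^i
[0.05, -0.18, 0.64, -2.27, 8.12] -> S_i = 0.05*(-3.57)^i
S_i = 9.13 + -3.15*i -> [9.13, 5.98, 2.83, -0.32, -3.47]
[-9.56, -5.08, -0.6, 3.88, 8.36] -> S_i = -9.56 + 4.48*i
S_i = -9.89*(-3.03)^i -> [-9.89, 29.97, -90.8, 275.12, -833.62]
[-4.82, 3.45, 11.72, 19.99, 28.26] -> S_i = -4.82 + 8.27*i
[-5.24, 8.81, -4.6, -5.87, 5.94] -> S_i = Random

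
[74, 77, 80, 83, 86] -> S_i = 74 + 3*i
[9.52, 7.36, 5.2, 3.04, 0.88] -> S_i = 9.52 + -2.16*i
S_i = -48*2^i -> [-48, -96, -192, -384, -768]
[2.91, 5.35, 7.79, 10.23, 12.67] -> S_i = 2.91 + 2.44*i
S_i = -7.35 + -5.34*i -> [-7.35, -12.69, -18.03, -23.37, -28.71]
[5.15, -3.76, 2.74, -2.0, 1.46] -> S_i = 5.15*(-0.73)^i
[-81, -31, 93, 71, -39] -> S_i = Random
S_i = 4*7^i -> [4, 28, 196, 1372, 9604]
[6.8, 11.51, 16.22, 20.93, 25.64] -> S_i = 6.80 + 4.71*i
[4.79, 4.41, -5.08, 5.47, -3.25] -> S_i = Random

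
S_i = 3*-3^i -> [3, -9, 27, -81, 243]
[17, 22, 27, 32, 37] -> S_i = 17 + 5*i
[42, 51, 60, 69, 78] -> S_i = 42 + 9*i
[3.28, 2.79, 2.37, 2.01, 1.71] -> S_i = 3.28*0.85^i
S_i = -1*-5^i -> [-1, 5, -25, 125, -625]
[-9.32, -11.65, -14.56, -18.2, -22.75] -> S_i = -9.32*1.25^i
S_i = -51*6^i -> [-51, -306, -1836, -11016, -66096]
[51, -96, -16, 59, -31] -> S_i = Random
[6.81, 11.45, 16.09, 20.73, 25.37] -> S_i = 6.81 + 4.64*i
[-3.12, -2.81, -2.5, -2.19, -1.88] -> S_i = -3.12 + 0.31*i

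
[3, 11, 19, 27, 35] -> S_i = 3 + 8*i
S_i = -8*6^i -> [-8, -48, -288, -1728, -10368]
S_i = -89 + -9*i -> [-89, -98, -107, -116, -125]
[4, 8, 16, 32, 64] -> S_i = 4*2^i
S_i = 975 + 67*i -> [975, 1042, 1109, 1176, 1243]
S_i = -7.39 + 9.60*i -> [-7.39, 2.21, 11.81, 21.41, 31.01]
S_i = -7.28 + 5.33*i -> [-7.28, -1.95, 3.38, 8.71, 14.04]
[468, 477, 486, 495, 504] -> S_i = 468 + 9*i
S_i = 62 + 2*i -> [62, 64, 66, 68, 70]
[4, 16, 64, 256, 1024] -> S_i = 4*4^i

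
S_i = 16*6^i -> [16, 96, 576, 3456, 20736]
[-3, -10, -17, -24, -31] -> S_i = -3 + -7*i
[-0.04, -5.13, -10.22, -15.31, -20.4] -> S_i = -0.04 + -5.09*i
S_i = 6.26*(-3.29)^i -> [6.26, -20.6, 67.76, -222.93, 733.43]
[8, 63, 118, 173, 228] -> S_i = 8 + 55*i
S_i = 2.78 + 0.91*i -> [2.78, 3.69, 4.6, 5.51, 6.42]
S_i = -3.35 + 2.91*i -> [-3.35, -0.44, 2.47, 5.38, 8.29]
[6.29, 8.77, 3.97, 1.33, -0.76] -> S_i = Random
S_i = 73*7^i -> [73, 511, 3577, 25039, 175273]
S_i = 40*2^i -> [40, 80, 160, 320, 640]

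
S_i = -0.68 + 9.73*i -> [-0.68, 9.05, 18.78, 28.51, 38.24]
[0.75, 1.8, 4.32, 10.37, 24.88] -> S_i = 0.75*2.40^i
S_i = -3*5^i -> [-3, -15, -75, -375, -1875]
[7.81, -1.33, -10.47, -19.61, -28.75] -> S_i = 7.81 + -9.14*i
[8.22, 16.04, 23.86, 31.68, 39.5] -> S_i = 8.22 + 7.82*i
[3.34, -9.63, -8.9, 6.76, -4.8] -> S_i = Random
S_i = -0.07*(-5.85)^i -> [-0.07, 0.41, -2.4, 14.01, -81.98]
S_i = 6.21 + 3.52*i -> [6.21, 9.73, 13.25, 16.77, 20.29]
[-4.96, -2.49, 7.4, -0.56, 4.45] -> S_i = Random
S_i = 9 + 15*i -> [9, 24, 39, 54, 69]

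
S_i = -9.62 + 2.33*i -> [-9.62, -7.29, -4.96, -2.63, -0.3]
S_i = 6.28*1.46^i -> [6.28, 9.17, 13.39, 19.54, 28.53]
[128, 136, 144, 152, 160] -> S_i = 128 + 8*i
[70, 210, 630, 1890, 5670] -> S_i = 70*3^i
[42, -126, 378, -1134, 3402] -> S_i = 42*-3^i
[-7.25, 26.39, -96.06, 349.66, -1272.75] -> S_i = -7.25*(-3.64)^i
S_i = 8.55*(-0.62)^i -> [8.55, -5.3, 3.29, -2.04, 1.26]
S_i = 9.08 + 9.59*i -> [9.08, 18.67, 28.26, 37.85, 47.44]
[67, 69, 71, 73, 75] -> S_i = 67 + 2*i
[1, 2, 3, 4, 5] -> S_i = 1 + 1*i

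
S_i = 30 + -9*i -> [30, 21, 12, 3, -6]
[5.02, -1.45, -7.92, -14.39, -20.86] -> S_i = 5.02 + -6.47*i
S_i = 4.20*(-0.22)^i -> [4.2, -0.92, 0.2, -0.04, 0.01]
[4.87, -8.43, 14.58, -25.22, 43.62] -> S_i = 4.87*(-1.73)^i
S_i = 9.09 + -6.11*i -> [9.09, 2.98, -3.13, -9.24, -15.35]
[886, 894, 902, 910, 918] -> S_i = 886 + 8*i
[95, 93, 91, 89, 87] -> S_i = 95 + -2*i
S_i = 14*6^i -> [14, 84, 504, 3024, 18144]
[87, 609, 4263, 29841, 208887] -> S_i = 87*7^i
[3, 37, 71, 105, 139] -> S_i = 3 + 34*i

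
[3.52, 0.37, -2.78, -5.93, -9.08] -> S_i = 3.52 + -3.15*i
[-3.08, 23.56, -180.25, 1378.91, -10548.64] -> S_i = -3.08*(-7.65)^i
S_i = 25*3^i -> [25, 75, 225, 675, 2025]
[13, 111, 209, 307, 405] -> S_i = 13 + 98*i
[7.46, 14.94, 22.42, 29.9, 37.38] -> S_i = 7.46 + 7.48*i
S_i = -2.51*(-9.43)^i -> [-2.51, 23.67, -223.2, 2104.79, -19848.17]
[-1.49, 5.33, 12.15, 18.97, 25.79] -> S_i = -1.49 + 6.82*i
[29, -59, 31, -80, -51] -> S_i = Random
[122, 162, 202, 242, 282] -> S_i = 122 + 40*i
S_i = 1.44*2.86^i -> [1.44, 4.12, 11.78, 33.69, 96.34]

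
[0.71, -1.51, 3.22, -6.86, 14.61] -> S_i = 0.71*(-2.13)^i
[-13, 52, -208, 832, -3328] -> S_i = -13*-4^i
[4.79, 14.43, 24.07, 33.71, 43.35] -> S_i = 4.79 + 9.64*i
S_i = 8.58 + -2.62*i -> [8.58, 5.96, 3.34, 0.72, -1.9]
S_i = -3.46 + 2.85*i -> [-3.46, -0.61, 2.24, 5.09, 7.94]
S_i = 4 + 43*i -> [4, 47, 90, 133, 176]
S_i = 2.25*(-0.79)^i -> [2.25, -1.78, 1.4, -1.11, 0.88]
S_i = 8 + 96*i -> [8, 104, 200, 296, 392]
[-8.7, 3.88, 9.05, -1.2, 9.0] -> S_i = Random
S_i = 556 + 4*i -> [556, 560, 564, 568, 572]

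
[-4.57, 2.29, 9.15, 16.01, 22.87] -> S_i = -4.57 + 6.86*i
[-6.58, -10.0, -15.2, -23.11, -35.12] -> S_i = -6.58*1.52^i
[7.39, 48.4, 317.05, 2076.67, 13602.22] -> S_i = 7.39*6.55^i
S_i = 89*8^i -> [89, 712, 5696, 45568, 364544]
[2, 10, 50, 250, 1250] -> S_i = 2*5^i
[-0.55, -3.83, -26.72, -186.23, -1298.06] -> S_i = -0.55*6.97^i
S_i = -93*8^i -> [-93, -744, -5952, -47616, -380928]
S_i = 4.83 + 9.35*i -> [4.83, 14.18, 23.53, 32.88, 42.23]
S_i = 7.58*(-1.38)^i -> [7.58, -10.46, 14.44, -19.92, 27.49]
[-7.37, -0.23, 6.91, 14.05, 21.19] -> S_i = -7.37 + 7.14*i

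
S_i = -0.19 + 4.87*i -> [-0.19, 4.68, 9.55, 14.42, 19.29]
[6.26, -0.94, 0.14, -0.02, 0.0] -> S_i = 6.26*(-0.15)^i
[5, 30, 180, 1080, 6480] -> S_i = 5*6^i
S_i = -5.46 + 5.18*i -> [-5.46, -0.28, 4.9, 10.08, 15.26]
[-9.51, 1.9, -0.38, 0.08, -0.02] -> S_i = -9.51*(-0.20)^i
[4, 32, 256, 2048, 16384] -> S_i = 4*8^i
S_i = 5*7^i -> [5, 35, 245, 1715, 12005]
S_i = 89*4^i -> [89, 356, 1424, 5696, 22784]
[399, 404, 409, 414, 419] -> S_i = 399 + 5*i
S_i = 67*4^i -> [67, 268, 1072, 4288, 17152]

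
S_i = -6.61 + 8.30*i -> [-6.61, 1.69, 9.99, 18.29, 26.59]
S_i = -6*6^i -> [-6, -36, -216, -1296, -7776]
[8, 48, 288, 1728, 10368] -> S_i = 8*6^i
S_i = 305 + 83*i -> [305, 388, 471, 554, 637]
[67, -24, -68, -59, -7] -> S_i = Random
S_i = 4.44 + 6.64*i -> [4.44, 11.08, 17.72, 24.36, 31.0]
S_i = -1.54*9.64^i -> [-1.54, -14.85, -143.11, -1379.6, -13299.3]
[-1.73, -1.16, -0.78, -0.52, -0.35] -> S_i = -1.73*0.67^i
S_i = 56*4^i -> [56, 224, 896, 3584, 14336]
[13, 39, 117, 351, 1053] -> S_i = 13*3^i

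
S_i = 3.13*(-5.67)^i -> [3.13, -17.75, 100.63, -570.55, 3235.02]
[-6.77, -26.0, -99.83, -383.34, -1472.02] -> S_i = -6.77*3.84^i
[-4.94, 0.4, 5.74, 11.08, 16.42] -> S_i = -4.94 + 5.34*i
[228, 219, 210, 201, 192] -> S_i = 228 + -9*i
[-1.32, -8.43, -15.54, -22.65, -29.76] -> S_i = -1.32 + -7.11*i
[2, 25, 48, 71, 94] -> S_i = 2 + 23*i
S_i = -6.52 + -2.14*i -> [-6.52, -8.66, -10.8, -12.94, -15.08]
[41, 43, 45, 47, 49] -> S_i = 41 + 2*i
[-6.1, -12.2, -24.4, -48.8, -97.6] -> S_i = -6.10*2.00^i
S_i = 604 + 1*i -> [604, 605, 606, 607, 608]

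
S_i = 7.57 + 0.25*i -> [7.57, 7.82, 8.07, 8.32, 8.57]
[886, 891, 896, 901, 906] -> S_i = 886 + 5*i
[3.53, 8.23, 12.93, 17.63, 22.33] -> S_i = 3.53 + 4.70*i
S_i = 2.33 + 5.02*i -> [2.33, 7.35, 12.37, 17.39, 22.41]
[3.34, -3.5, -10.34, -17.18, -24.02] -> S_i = 3.34 + -6.84*i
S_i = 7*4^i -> [7, 28, 112, 448, 1792]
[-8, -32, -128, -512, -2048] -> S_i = -8*4^i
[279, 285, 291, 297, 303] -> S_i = 279 + 6*i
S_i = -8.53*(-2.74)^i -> [-8.53, 23.37, -64.04, 175.47, -480.79]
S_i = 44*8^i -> [44, 352, 2816, 22528, 180224]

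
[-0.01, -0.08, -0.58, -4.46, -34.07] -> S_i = -0.01*7.64^i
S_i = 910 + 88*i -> [910, 998, 1086, 1174, 1262]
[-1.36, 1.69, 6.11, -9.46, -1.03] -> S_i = Random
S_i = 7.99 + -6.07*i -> [7.99, 1.92, -4.15, -10.22, -16.29]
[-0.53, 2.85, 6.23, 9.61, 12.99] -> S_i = -0.53 + 3.38*i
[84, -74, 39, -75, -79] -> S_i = Random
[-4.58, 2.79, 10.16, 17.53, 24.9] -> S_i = -4.58 + 7.37*i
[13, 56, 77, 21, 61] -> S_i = Random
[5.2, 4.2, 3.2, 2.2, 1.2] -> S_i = 5.20 + -1.00*i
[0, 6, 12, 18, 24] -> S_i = 0 + 6*i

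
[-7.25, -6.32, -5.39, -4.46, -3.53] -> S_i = -7.25 + 0.93*i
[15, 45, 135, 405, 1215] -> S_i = 15*3^i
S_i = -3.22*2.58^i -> [-3.22, -8.31, -21.43, -55.3, -142.67]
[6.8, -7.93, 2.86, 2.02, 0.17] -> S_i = Random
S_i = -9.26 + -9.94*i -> [-9.26, -19.2, -29.14, -39.08, -49.02]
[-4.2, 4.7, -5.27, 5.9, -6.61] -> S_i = -4.20*(-1.12)^i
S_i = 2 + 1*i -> [2, 3, 4, 5, 6]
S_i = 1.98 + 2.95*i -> [1.98, 4.93, 7.88, 10.83, 13.78]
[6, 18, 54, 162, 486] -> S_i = 6*3^i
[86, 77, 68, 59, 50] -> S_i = 86 + -9*i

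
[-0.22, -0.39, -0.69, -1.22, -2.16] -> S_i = -0.22*1.77^i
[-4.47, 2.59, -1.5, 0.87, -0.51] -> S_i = -4.47*(-0.58)^i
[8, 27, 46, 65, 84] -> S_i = 8 + 19*i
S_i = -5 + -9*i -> [-5, -14, -23, -32, -41]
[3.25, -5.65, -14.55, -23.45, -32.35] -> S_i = 3.25 + -8.90*i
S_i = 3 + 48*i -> [3, 51, 99, 147, 195]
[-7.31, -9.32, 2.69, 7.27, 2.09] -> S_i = Random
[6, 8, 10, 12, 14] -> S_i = 6 + 2*i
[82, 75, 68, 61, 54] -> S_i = 82 + -7*i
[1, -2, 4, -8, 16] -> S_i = 1*-2^i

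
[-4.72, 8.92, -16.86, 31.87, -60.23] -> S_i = -4.72*(-1.89)^i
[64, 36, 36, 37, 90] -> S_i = Random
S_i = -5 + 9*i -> [-5, 4, 13, 22, 31]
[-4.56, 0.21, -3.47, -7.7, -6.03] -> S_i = Random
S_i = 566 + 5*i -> [566, 571, 576, 581, 586]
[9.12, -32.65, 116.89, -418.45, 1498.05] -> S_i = 9.12*(-3.58)^i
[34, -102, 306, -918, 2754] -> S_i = 34*-3^i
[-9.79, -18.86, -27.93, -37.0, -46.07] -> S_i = -9.79 + -9.07*i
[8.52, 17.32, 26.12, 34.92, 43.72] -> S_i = 8.52 + 8.80*i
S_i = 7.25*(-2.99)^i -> [7.25, -21.68, 64.82, -193.8, 579.46]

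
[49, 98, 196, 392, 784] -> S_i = 49*2^i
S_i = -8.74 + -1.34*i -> [-8.74, -10.08, -11.42, -12.76, -14.1]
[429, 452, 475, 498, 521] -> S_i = 429 + 23*i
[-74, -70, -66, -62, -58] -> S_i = -74 + 4*i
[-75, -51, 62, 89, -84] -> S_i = Random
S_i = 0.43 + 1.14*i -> [0.43, 1.57, 2.71, 3.85, 4.99]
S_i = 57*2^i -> [57, 114, 228, 456, 912]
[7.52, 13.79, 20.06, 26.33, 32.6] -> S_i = 7.52 + 6.27*i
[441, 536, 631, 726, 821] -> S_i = 441 + 95*i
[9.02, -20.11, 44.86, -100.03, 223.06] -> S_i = 9.02*(-2.23)^i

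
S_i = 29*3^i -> [29, 87, 261, 783, 2349]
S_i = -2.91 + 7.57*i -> [-2.91, 4.66, 12.23, 19.8, 27.37]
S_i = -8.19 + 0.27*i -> [-8.19, -7.92, -7.65, -7.38, -7.11]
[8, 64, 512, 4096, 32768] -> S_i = 8*8^i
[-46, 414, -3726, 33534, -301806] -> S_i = -46*-9^i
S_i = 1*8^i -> [1, 8, 64, 512, 4096]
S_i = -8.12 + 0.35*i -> [-8.12, -7.77, -7.42, -7.07, -6.72]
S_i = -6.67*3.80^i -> [-6.67, -25.35, -96.31, -366.0, -1390.79]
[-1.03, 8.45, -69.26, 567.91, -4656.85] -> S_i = -1.03*(-8.20)^i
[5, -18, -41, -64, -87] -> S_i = 5 + -23*i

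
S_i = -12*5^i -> [-12, -60, -300, -1500, -7500]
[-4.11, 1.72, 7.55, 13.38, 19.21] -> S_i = -4.11 + 5.83*i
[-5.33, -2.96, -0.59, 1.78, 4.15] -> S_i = -5.33 + 2.37*i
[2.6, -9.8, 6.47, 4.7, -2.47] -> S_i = Random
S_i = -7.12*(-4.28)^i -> [-7.12, 30.47, -130.43, 558.23, -2389.21]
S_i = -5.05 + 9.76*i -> [-5.05, 4.71, 14.47, 24.23, 33.99]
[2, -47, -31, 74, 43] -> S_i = Random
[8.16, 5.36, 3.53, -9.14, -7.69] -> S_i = Random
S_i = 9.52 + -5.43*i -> [9.52, 4.09, -1.34, -6.77, -12.2]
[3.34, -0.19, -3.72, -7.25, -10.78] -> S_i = 3.34 + -3.53*i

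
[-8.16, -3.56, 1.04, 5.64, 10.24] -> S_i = -8.16 + 4.60*i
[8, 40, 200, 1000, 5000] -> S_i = 8*5^i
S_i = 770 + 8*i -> [770, 778, 786, 794, 802]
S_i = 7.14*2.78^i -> [7.14, 19.85, 55.18, 153.4, 426.46]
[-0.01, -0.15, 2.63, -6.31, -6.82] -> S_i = Random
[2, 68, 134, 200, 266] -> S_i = 2 + 66*i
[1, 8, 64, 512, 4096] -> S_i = 1*8^i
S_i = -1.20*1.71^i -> [-1.2, -2.05, -3.51, -6.0, -10.26]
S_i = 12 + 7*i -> [12, 19, 26, 33, 40]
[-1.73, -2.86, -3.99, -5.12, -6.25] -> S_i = -1.73 + -1.13*i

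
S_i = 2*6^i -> [2, 12, 72, 432, 2592]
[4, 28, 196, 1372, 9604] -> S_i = 4*7^i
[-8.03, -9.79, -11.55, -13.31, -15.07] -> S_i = -8.03 + -1.76*i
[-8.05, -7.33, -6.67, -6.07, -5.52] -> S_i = -8.05*0.91^i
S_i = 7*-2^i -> [7, -14, 28, -56, 112]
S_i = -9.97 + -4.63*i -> [-9.97, -14.6, -19.23, -23.86, -28.49]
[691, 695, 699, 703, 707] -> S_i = 691 + 4*i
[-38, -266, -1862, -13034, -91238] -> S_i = -38*7^i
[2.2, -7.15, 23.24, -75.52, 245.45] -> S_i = 2.20*(-3.25)^i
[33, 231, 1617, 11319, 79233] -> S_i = 33*7^i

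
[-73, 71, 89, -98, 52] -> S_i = Random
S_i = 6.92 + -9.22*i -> [6.92, -2.3, -11.52, -20.74, -29.96]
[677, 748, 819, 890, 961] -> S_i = 677 + 71*i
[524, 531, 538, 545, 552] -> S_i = 524 + 7*i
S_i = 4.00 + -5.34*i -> [4.0, -1.34, -6.68, -12.02, -17.36]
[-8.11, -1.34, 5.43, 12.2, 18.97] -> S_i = -8.11 + 6.77*i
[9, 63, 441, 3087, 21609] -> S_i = 9*7^i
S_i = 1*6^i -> [1, 6, 36, 216, 1296]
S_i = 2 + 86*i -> [2, 88, 174, 260, 346]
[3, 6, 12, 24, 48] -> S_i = 3*2^i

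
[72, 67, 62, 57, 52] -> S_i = 72 + -5*i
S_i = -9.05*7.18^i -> [-9.05, -64.98, -466.55, -3349.82, -24051.73]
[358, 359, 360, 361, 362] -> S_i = 358 + 1*i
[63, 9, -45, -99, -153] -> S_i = 63 + -54*i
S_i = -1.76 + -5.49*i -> [-1.76, -7.25, -12.74, -18.23, -23.72]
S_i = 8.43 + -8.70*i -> [8.43, -0.27, -8.97, -17.67, -26.37]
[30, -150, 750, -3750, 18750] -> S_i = 30*-5^i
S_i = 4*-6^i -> [4, -24, 144, -864, 5184]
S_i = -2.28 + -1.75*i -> [-2.28, -4.03, -5.78, -7.53, -9.28]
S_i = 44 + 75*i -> [44, 119, 194, 269, 344]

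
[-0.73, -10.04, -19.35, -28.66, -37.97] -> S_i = -0.73 + -9.31*i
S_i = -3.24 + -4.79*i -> [-3.24, -8.03, -12.82, -17.61, -22.4]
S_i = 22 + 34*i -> [22, 56, 90, 124, 158]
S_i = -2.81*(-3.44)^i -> [-2.81, 9.67, -33.25, 114.39, -393.5]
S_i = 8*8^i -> [8, 64, 512, 4096, 32768]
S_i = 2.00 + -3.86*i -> [2.0, -1.86, -5.72, -9.58, -13.44]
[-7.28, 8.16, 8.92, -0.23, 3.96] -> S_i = Random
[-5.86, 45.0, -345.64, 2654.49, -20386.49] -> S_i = -5.86*(-7.68)^i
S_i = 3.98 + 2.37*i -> [3.98, 6.35, 8.72, 11.09, 13.46]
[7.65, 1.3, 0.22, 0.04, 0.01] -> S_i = 7.65*0.17^i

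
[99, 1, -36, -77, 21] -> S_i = Random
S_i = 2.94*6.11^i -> [2.94, 17.96, 109.76, 670.61, 4097.44]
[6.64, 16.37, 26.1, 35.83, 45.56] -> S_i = 6.64 + 9.73*i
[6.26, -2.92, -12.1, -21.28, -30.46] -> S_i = 6.26 + -9.18*i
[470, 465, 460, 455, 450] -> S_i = 470 + -5*i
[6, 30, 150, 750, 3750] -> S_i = 6*5^i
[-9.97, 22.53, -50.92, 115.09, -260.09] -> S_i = -9.97*(-2.26)^i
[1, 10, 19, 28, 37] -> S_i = 1 + 9*i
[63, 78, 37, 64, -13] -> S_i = Random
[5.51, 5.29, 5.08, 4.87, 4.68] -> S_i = 5.51*0.96^i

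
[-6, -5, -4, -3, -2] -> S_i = -6 + 1*i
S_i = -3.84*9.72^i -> [-3.84, -37.32, -362.8, -3526.39, -34276.49]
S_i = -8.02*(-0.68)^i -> [-8.02, 5.45, -3.71, 2.52, -1.71]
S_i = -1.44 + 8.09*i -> [-1.44, 6.65, 14.74, 22.83, 30.92]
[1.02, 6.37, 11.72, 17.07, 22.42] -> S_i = 1.02 + 5.35*i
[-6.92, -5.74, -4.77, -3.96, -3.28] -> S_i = -6.92*0.83^i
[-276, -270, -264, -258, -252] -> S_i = -276 + 6*i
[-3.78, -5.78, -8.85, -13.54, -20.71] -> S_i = -3.78*1.53^i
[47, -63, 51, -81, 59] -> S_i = Random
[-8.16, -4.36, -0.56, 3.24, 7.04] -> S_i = -8.16 + 3.80*i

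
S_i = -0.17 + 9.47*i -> [-0.17, 9.3, 18.77, 28.24, 37.71]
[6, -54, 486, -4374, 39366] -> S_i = 6*-9^i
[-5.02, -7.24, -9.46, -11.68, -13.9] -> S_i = -5.02 + -2.22*i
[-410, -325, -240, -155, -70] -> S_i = -410 + 85*i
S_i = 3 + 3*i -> [3, 6, 9, 12, 15]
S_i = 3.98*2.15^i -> [3.98, 8.56, 18.4, 39.55, 85.04]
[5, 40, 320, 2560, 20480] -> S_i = 5*8^i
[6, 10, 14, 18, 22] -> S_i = 6 + 4*i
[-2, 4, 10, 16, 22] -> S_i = -2 + 6*i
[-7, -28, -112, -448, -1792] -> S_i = -7*4^i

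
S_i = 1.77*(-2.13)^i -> [1.77, -3.77, 8.03, -17.1, 36.43]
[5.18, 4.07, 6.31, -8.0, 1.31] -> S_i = Random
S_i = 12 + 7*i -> [12, 19, 26, 33, 40]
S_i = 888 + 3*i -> [888, 891, 894, 897, 900]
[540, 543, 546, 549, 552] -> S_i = 540 + 3*i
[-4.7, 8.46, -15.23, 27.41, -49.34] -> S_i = -4.70*(-1.80)^i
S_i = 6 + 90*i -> [6, 96, 186, 276, 366]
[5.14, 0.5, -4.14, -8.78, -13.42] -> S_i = 5.14 + -4.64*i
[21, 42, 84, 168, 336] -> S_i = 21*2^i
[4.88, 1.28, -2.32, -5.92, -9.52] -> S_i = 4.88 + -3.60*i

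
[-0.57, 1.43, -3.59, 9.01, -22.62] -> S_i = -0.57*(-2.51)^i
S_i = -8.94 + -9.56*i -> [-8.94, -18.5, -28.06, -37.62, -47.18]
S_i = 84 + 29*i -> [84, 113, 142, 171, 200]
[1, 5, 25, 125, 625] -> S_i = 1*5^i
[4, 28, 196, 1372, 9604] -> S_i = 4*7^i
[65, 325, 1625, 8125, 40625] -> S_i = 65*5^i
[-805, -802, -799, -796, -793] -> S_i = -805 + 3*i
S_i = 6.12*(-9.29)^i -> [6.12, -56.85, 528.18, -4906.8, 45584.19]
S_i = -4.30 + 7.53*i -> [-4.3, 3.23, 10.76, 18.29, 25.82]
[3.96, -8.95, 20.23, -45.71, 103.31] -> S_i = 3.96*(-2.26)^i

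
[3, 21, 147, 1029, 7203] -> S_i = 3*7^i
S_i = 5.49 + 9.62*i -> [5.49, 15.11, 24.73, 34.35, 43.97]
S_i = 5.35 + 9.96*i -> [5.35, 15.31, 25.27, 35.23, 45.19]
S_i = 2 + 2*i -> [2, 4, 6, 8, 10]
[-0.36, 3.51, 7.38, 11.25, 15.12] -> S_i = -0.36 + 3.87*i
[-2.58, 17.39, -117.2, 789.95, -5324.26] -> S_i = -2.58*(-6.74)^i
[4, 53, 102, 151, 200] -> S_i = 4 + 49*i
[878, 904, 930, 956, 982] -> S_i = 878 + 26*i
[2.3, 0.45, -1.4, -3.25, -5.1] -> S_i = 2.30 + -1.85*i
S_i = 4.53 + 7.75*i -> [4.53, 12.28, 20.03, 27.78, 35.53]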